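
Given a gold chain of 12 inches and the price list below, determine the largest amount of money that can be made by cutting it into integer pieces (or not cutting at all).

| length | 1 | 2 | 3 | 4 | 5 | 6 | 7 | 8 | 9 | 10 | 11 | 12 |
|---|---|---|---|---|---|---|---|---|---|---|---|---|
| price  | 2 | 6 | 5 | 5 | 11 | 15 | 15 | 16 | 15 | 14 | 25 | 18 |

36

Let best[k] be the best obtainable value from length k. For each k, try every first piece i and keep the best of price[i] + best[k−i].
best[1] = 2
best[2] = 6
best[3] = 8  (first piece 1, then best[2]=6)
best[4] = 12  (first piece 2, then best[2]=6)
best[5] = 14  (first piece 1, then best[4]=12)
best[6] = 18  (first piece 2, then best[4]=12)
best[7] = 20  (first piece 1, then best[6]=18)
best[8] = 24  (first piece 2, then best[6]=18)
best[9] = 26  (first piece 1, then best[8]=24)
best[10] = 30  (first piece 2, then best[8]=24)
best[11] = 32  (first piece 1, then best[10]=30)
best[12] = 36  (first piece 2, then best[10]=30)
One optimal cutting: 2 + 2 + 2 + 2 + 2 + 2 → $6 + $6 + $6 + $6 + $6 + $6 = $36.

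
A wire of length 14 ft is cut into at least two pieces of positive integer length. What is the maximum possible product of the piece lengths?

162

Fill m[k] for k=2..14: at each k try every first piece i and multiply by the better of (k−i) uncut or m[k−i].
Small cases: m[2]=1, m[3]=2, m[4]=4, m[5]=6, m[6]=9, m[7]=12, m[8]=18, m[9]=27.
m[10] = 2×max(8,18) = 2×18 = 36
m[11] = 2×max(9,27) = 2×27 = 54
m[12] = 3×max(9,27) = 3×27 = 81
m[13] = 2×max(11,54) = 2×54 = 108
m[14] = 2×max(12,81) = 2×81 = 162
One optimal split: 3 + 3 + 3 + 3 + 2; product 3×3×3×3×2 = 162.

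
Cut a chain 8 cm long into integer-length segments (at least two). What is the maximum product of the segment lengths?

Let prod[k] be the best product for length k (with at least one cut). For each first piece i, the rest contributes max(k−i, prod[k−i]).
prod[2] = 1·max(1,0) = 1·1 = 1
prod[3] = max(1·2, 2·1) = 2
prod[4] = max(1·3, 2·2, 3·1) = 4
prod[5] = max(1·4, 2·3, 3·2, 4·1) = 6
prod[6] = max(1·6, 2·4, 3·3, 4·2, 5·1) = 9
prod[7] = max(1·9, 2·6, 3·4, 4·3, 5·2, 6·1) = 12
prod[8] = max(1·12, 2·9, 3·6, …, 6·2, 7·1) = 18
One optimal split: 3 + 3 + 2; product 3·3·2 = 18.

18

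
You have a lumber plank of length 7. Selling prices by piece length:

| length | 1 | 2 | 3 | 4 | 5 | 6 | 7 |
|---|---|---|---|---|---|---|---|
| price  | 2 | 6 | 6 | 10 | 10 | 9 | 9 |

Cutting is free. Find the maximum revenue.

Consider every possible first cut. r[k] is the best of p[i]+r[k−i] over all sellable i≤k.
r[1] = 2
r[2] = max(2+2, 6+0) = 6
r[3] = max(2+6, 6+2, 6+0) = 8
r[4] = max(2+8, 6+6, 6+2, 10+0) = 12
r[5] = max(2+12, 6+8, 6+6, 10+2, 10+0) = 14
r[6] = max(2+14, 6+12, 6+8, 10+6, 10+2, 9+0) = 18
r[7] = max(2+18, 6+14, 6+12, …, 9+2, 9+0) = 20
One optimal cutting: 2 + 2 + 2 + 1 → $6 + $6 + $6 + $2 = $20.

20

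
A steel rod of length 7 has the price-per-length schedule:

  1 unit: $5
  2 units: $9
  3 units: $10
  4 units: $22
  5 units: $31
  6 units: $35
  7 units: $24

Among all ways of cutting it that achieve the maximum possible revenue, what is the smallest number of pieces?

3

Let r[k] be the best obtainable value from length k. For each k, try every first piece i and keep the best of price[i] + r[k−i].
r[1] = 5
r[2] = 10  (first piece 1, then r[1]=5)
r[3] = 15  (first piece 1, then r[2]=10)
r[4] = 22
r[5] = 31
r[6] = 36  (first piece 1, then r[5]=31)
r[7] = 41  (first piece 1, then r[6]=36)
Maximum revenue is $41.
Now minimize piece count subject to staying optimal: for each k, pieces[k] = 1 + min over i with p[i]+r[k−i]=r[k] of pieces[k−i].
pieces[4] = 1
pieces[5] = 1
pieces[6] = 2
pieces[7] = 3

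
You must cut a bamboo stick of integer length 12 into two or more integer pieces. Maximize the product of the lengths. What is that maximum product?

81

Fill P[k] for k=2..12: at each k try every first piece i and multiply by the better of (k−i) uncut or P[k−i].
P[2] = 1×max(1,0) = 1×1 = 1
P[3] = 1×max(2,1) = 1×2 = 2
P[4] = 2×max(2,1) = 2×2 = 4
P[5] = 2×max(3,2) = 2×3 = 6
P[6] = 3×max(3,2) = 3×3 = 9
P[7] = 2×max(5,6) = 2×6 = 12
P[8] = 2×max(6,9) = 2×9 = 18
P[9] = 3×max(6,9) = 3×9 = 27
P[10] = 2×max(8,18) = 2×18 = 36
P[11] = 2×max(9,27) = 2×27 = 54
P[12] = 3×max(9,27) = 3×27 = 81
One optimal split: 3 + 3 + 3 + 3; product 3×3×3×3 = 81.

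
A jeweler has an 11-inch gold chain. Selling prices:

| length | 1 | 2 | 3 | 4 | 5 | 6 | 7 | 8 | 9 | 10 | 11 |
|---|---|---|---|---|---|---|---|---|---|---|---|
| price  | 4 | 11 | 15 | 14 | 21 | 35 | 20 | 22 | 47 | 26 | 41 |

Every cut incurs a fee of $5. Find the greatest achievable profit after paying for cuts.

53

Build v[k] bottom-up: v[k] = max over allowed piece i of (p[i] + v[k−i]) − 5 per cut.
v[1] = 4
v[2] = max(4+4-5, 11+0) = 11
v[3] = max(4+11-5, 11+4-5, 15+0) = 15
v[4] = max(4+15-5, 11+11-5, 15+4-5, 14+0) = 17
v[5] = max(4+17-5, 11+15-5, 15+11-5, 14+4-5, 21+0) = 21
v[6] = max(4+21-5, 11+17-5, 15+15-5, 14+11-5, 21+4-5, 35+0) = 35
v[7] = max(4+35-5, 11+21-5, 15+17-5, …, 35+4-5, 20+0) = 34
v[8] = max(4+34-5, 11+35-5, 15+21-5, …, 20+4-5, 22+0) = 41
v[9] = max(4+41-5, 11+34-5, 15+35-5, …, 22+4-5, 47+0) = 47
v[10] = max(4+47-5, 11+41-5, 15+34-5, …, 47+4-5, 26+0) = 47
v[11] = max(4+47-5, 11+47-5, 15+41-5, …, 26+4-5, 41+0) = 53
One optimal plan: pieces 9 + 2 (1 cut) → $58 − $5 = $53.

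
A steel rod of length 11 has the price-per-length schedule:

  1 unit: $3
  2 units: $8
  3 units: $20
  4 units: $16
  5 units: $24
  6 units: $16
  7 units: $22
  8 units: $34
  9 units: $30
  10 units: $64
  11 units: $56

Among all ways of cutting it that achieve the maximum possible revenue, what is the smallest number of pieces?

Build r[k] bottom-up: r[k] = max over allowed piece i of (p[i] + r[k−i]).
r[1] = 3
r[2] = 8
r[3] = 20
r[4] = 23  (first piece 1, then r[3]=20)
r[5] = 28  (first piece 2, then r[3]=20)
r[6] = 40  (first piece 3, then r[3]=20)
r[7] = 43  (first piece 1, then r[6]=40)
r[8] = 48  (first piece 2, then r[6]=40)
r[9] = 60  (first piece 3, then r[6]=40)
r[10] = 64
r[11] = 68  (first piece 2, then r[9]=60)
Maximum revenue is $68.
Now minimize piece count subject to staying optimal: for each k, pieces[k] = 1 + min over i with p[i]+r[k−i]=r[k] of pieces[k−i].
pieces[8] = 3
pieces[9] = 3
pieces[10] = 1
pieces[11] = 4

4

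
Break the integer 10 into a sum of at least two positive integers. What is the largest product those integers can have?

Let P[k] be the best product for length k (with at least one cut). For each first piece i, the rest contributes max(k−i, P[k−i]).
Small cases: P[2]=1, P[3]=2.
P[4] = 2*max(2,1) = 2*2 = 4
P[5] = 2*max(3,2) = 2*3 = 6
P[6] = 3*max(3,2) = 3*3 = 9
P[7] = 2*max(5,6) = 2*6 = 12
P[8] = 2*max(6,9) = 2*9 = 18
P[9] = 3*max(6,9) = 3*9 = 27
P[10] = 2*max(8,18) = 2*18 = 36
One optimal split: 3 + 3 + 2 + 2; product 3*3*2*2 = 36.

36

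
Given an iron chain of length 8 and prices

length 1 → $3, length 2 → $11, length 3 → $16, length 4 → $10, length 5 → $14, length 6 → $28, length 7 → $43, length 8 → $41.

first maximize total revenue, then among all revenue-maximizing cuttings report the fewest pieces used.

2

Build r[k] bottom-up: r[k] = max over allowed piece i of (p[i] + r[k−i]).
r[1] = 3
r[2] = 11
r[3] = 16
r[4] = 22  (first piece 2, then r[2]=11)
r[5] = 27  (first piece 2, then r[3]=16)
r[6] = 33  (first piece 2, then r[4]=22)
r[7] = 43
r[8] = 46  (first piece 1, then r[7]=43)
Maximum revenue is $46.
Now minimize piece count subject to staying optimal: for each k, pieces[k] = 1 + min over i with p[i]+r[k−i]=r[k] of pieces[k−i].
pieces[5] = 2
pieces[6] = 3
pieces[7] = 1
pieces[8] = 2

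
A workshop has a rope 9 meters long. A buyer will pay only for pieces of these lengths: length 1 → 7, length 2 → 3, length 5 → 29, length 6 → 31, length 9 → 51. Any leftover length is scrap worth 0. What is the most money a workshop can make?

63

Let best[k] be the best obtainable value from length k. For each k, try every first piece i and keep the best of price[i] + best[k−i].
best[1] = 7
best[2] = 14  (first piece 1, then best[1]=7)
best[3] = 21  (first piece 1, then best[2]=14)
best[4] = 28  (first piece 1, then best[3]=21)
best[5] = 35  (first piece 1, then best[4]=28)
best[6] = 42  (first piece 1, then best[5]=35)
best[7] = 49  (first piece 1, then best[6]=42)
best[8] = 56  (first piece 1, then best[7]=49)
best[9] = 63  (first piece 1, then best[8]=56)
One optimal cutting: 1 + 1 + 1 + 1 + 1 + 1 + 1 + 1 + 1 → 63.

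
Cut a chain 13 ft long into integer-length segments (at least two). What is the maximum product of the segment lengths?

108

Fill m[k] for k=2..13: at each k try every first piece i and multiply by the better of (k−i) uncut or m[k−i].
m[2] = 1×max(1,0) = 1×1 = 1
m[3] = max(1×2, 2×1) = 2
m[4] = max(1×3, 2×2, 3×1) = 4
m[5] = max(1×4, 2×3, 3×2, 4×1) = 6
m[6] = max(1×6, 2×4, 3×3, 4×2, 5×1) = 9
m[7] = max(1×9, 2×6, 3×4, 4×3, 5×2, 6×1) = 12
m[8] = max(1×12, 2×9, 3×6, …, 6×2, 7×1) = 18
m[9] = max(1×18, 2×12, 3×9, …, 7×2, 8×1) = 27
m[10] = max(1×27, 2×18, 3×12, …, 8×2, 9×1) = 36
m[11] = max(1×36, 2×27, 3×18, …, 9×2, 10×1) = 54
m[12] = max(1×54, 2×36, 3×27, …, 10×2, 11×1) = 81
m[13] = max(1×81, 2×54, 3×36, …, 11×2, 12×1) = 108
One optimal split: 3 + 3 + 3 + 2 + 2; product 3×3×3×2×2 = 108.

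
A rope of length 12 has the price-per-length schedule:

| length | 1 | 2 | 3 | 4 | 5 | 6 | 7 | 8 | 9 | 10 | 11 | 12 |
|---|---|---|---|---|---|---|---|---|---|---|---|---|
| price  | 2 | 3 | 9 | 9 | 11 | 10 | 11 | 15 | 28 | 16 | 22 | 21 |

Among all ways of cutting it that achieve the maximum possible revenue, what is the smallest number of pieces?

2

Consider every possible first cut. r[k] is the best of p[i]+r[k−i] over all sellable i≤k.
r[1] = 2
r[2] = max(2+2, 3+0) = 4
r[3] = max(2+4, 3+2, 9+0) = 9
r[4] = max(2+9, 3+4, 9+2, 9+0) = 11
r[5] = max(2+11, 3+9, 9+4, 9+2, 11+0) = 13
r[6] = max(2+13, 3+11, 9+9, 9+4, 11+2, 10+0) = 18
r[7] = max(2+18, 3+13, 9+11, …, 10+2, 11+0) = 20
r[8] = max(2+20, 3+18, 9+13, …, 11+2, 15+0) = 22
r[9] = max(2+22, 3+20, 9+18, …, 15+2, 28+0) = 28
r[10] = max(2+28, 3+22, 9+20, …, 28+2, 16+0) = 30
r[11] = max(2+30, 3+28, 9+22, …, 16+2, 22+0) = 32
r[12] = max(2+32, 3+30, 9+28, …, 22+2, 21+0) = 37
Maximum revenue is $37.
Now minimize piece count subject to staying optimal: for each k, pieces[k] = 1 + min over i with p[i]+r[k−i]=r[k] of pieces[k−i].
pieces[9] = 1
pieces[10] = 2
pieces[11] = 3
pieces[12] = 2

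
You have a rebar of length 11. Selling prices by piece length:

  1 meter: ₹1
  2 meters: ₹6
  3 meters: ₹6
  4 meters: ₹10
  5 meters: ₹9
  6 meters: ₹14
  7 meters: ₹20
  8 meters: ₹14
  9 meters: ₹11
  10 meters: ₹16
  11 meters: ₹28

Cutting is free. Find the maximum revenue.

32

Consider every possible first cut. r[k] is the best of p[i]+r[k−i] over all sellable i≤k.
r[1] = 1
r[2] = max(1+1, 6+0) = 6
r[3] = max(1+6, 6+1, 6+0) = 7
r[4] = max(1+7, 6+6, 6+1, 10+0) = 12
r[5] = max(1+12, 6+7, 6+6, 10+1, 9+0) = 13
r[6] = max(1+13, 6+12, 6+7, 10+6, 9+1, 14+0) = 18
r[7] = max(1+18, 6+13, 6+12, …, 14+1, 20+0) = 20
r[8] = max(1+20, 6+18, 6+13, …, 20+1, 14+0) = 24
r[9] = max(1+24, 6+20, 6+18, …, 14+1, 11+0) = 26
r[10] = max(1+26, 6+24, 6+20, …, 11+1, 16+0) = 30
r[11] = max(1+30, 6+26, 6+24, …, 16+1, 28+0) = 32
One optimal cutting: 7 + 2 + 2 → ₹20 + ₹6 + ₹6 = ₹32.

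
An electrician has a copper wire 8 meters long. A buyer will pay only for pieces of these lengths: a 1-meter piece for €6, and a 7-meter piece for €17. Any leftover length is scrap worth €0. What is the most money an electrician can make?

48

Consider every possible first cut. r[k] is the best of p[i]+r[k−i] over all sellable i≤k.
r[1] = 6
r[2] = 12  (first piece 1, then r[1]=6)
r[3] = 18  (first piece 1, then r[2]=12)
r[4] = 24  (first piece 1, then r[3]=18)
r[5] = 30  (first piece 1, then r[4]=24)
r[6] = 36  (first piece 1, then r[5]=30)
r[7] = max(6+36, 17+0) = 42
r[8] = max(6+42, 17+6) = 48
One optimal cutting: 1 + 1 + 1 + 1 + 1 + 1 + 1 + 1 → €48.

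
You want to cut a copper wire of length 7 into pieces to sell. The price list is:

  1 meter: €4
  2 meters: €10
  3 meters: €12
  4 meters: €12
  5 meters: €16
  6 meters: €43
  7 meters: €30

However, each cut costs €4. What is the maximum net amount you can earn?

Build v[k] bottom-up: v[k] = max over allowed piece i of (p[i] + v[k−i]) − 4 per cut.
v[1] = 4
v[2] = max(4+4-4, 10+0) = 10
v[3] = max(4+10-4, 10+4-4, 12+0) = 12
v[4] = max(4+12-4, 10+10-4, 12+4-4, 12+0) = 16
v[5] = max(4+16-4, 10+12-4, 12+10-4, 12+4-4, 16+0) = 18
v[6] = max(4+18-4, 10+16-4, 12+12-4, 12+10-4, 16+4-4, 43+0) = 43
v[7] = max(4+43-4, 10+18-4, 12+16-4, …, 43+4-4, 30+0) = 43
One optimal plan: pieces 6 + 1 (1 cut) → €47 − €4 = €43.

43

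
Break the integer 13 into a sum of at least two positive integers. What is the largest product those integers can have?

Define P[k] = max over 1≤i<k of i · max(k−i, P[k−i]); the inner max lets the remainder stay uncut if that's better.
P[2] = 1·max(1,0) = 1·1 = 1
P[3] = 1·max(2,1) = 1·2 = 2
P[4] = 2·max(2,1) = 2·2 = 4
P[5] = 2·max(3,2) = 2·3 = 6
P[6] = 3·max(3,2) = 3·3 = 9
P[7] = 2·max(5,6) = 2·6 = 12
P[8] = 2·max(6,9) = 2·9 = 18
P[9] = 3·max(6,9) = 3·9 = 27
P[10] = 2·max(8,18) = 2·18 = 36
P[11] = 2·max(9,27) = 2·27 = 54
P[12] = 3·max(9,27) = 3·27 = 81
P[13] = 2·max(11,54) = 2·54 = 108
One optimal split: 3 + 3 + 3 + 2 + 2; product 3·3·3·2·2 = 108.

108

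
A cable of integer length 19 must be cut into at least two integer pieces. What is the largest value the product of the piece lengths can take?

Define m[k] = max over 1≤i<k of i · max(k−i, m[k−i]); the inner max lets the remainder stay uncut if that's better.
Small cases: m[2]=1, m[3]=2, m[4]=4, m[5]=6, m[6]=9, m[7]=12, m[8]=18, m[9]=27, m[10]=36, m[11]=54, m[12]=81, m[13]=108, m[14]=162.
m[15] = 3·max(12,81) = 3·81 = 243
m[16] = 2·max(14,162) = 2·162 = 324
m[17] = 2·max(15,243) = 2·243 = 486
m[18] = 3·max(15,243) = 3·243 = 729
m[19] = 2·max(17,486) = 2·486 = 972
One optimal split: 3 + 3 + 3 + 3 + 3 + 2 + 2; product 3·3·3·3·3·2·2 = 972.

972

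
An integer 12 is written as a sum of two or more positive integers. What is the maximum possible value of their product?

81

Fill m[k] for k=2..12: at each k try every first piece i and multiply by the better of (k−i) uncut or m[k−i].
m[2] = 1*max(1,0) = 1*1 = 1
m[3] = 1*max(2,1) = 1*2 = 2
m[4] = 2*max(2,1) = 2*2 = 4
m[5] = 2*max(3,2) = 2*3 = 6
m[6] = 3*max(3,2) = 3*3 = 9
m[7] = 2*max(5,6) = 2*6 = 12
m[8] = 2*max(6,9) = 2*9 = 18
m[9] = 3*max(6,9) = 3*9 = 27
m[10] = 2*max(8,18) = 2*18 = 36
m[11] = 2*max(9,27) = 2*27 = 54
m[12] = 3*max(9,27) = 3*27 = 81
One optimal split: 3 + 3 + 3 + 3; product 3*3*3*3 = 81.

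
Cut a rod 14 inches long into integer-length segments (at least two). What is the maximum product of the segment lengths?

162

Fill prod[k] for k=2..14: at each k try every first piece i and multiply by the better of (k−i) uncut or prod[k−i].
Small cases: prod[2]=1, prod[3]=2, prod[4]=4, prod[5]=6, prod[6]=9.
prod[7] = max(1×9, 2×6, 3×4, 4×3, 5×2, 6×1) = 12
prod[8] = max(1×12, 2×9, 3×6, …, 6×2, 7×1) = 18
prod[9] = max(1×18, 2×12, 3×9, …, 7×2, 8×1) = 27
prod[10] = max(1×27, 2×18, 3×12, …, 8×2, 9×1) = 36
prod[11] = max(1×36, 2×27, 3×18, …, 9×2, 10×1) = 54
prod[12] = max(1×54, 2×36, 3×27, …, 10×2, 11×1) = 81
prod[13] = max(1×81, 2×54, 3×36, …, 11×2, 12×1) = 108
prod[14] = max(1×108, 2×81, 3×54, …, 12×2, 13×1) = 162
One optimal split: 3 + 3 + 3 + 3 + 2; product 3×3×3×3×2 = 162.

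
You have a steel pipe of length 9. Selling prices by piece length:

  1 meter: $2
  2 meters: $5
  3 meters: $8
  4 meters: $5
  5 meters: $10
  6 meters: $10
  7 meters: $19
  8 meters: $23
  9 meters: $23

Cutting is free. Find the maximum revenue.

Consider every possible first cut. best[k] is the best of p[i]+best[k−i] over all sellable i≤k.
best[1] = 2
best[2] = 5
best[3] = 8
best[4] = 10  (first piece 1, then best[3]=8)
best[5] = 13  (first piece 2, then best[3]=8)
best[6] = 16  (first piece 3, then best[3]=8)
best[7] = 19
best[8] = 23
best[9] = 25  (first piece 1, then best[8]=23)
One optimal cutting: 8 + 1 → $23 + $2 = $25.

25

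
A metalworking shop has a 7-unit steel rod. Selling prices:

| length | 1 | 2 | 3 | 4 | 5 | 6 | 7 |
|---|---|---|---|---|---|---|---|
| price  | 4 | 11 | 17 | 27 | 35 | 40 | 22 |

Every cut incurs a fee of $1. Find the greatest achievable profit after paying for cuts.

Let net[k] be the best obtainable value from length k. For each k, try every first piece i and keep the best of price[i] + net[k−i] minus the 1 cut fee when i<k.
net[1] = 4
net[2] = max(4+4-1, 11+0) = 11
net[3] = max(4+11-1, 11+4-1, 17+0) = 17
net[4] = max(4+17-1, 11+11-1, 17+4-1, 27+0) = 27
net[5] = max(4+27-1, 11+17-1, 17+11-1, 27+4-1, 35+0) = 35
net[6] = max(4+35-1, 11+27-1, 17+17-1, 27+11-1, 35+4-1, 40+0) = 40
net[7] = max(4+40-1, 11+35-1, 17+27-1, …, 40+4-1, 22+0) = 45
One optimal plan: pieces 5 + 2 (1 cut) → $46 − $1 = $45.

45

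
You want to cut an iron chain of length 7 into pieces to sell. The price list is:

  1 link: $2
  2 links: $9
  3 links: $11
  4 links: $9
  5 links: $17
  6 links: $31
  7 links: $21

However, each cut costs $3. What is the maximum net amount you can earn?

Consider every possible first cut. r[k] is the best of p[i]+r[k−i] over all sellable i≤k, charging 3 whenever i<k.
r[1] = 2
r[2] = max(2+2-3, 9+0) = 9
r[3] = max(2+9-3, 9+2-3, 11+0) = 11
r[4] = max(2+11-3, 9+9-3, 11+2-3, 9+0) = 15
r[5] = max(2+15-3, 9+11-3, 11+9-3, 9+2-3, 17+0) = 17
r[6] = max(2+17-3, 9+15-3, 11+11-3, 9+9-3, 17+2-3, 31+0) = 31
r[7] = max(2+31-3, 9+17-3, 11+15-3, …, 31+2-3, 21+0) = 30
One optimal plan: pieces 6 + 1 (1 cut) → $33 − $3 = $30.

30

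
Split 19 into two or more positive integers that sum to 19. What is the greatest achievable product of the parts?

Define m[k] = max over 1≤i<k of i · max(k−i, m[k−i]); the inner max lets the remainder stay uncut if that's better.
m[2] = 1·max(1,0) = 1·1 = 1
m[3] = 1·max(2,1) = 1·2 = 2
m[4] = 2·max(2,1) = 2·2 = 4
m[5] = 2·max(3,2) = 2·3 = 6
m[6] = 3·max(3,2) = 3·3 = 9
m[7] = 2·max(5,6) = 2·6 = 12
m[8] = 2·max(6,9) = 2·9 = 18
m[9] = 3·max(6,9) = 3·9 = 27
m[10] = 2·max(8,18) = 2·18 = 36
m[11] = 2·max(9,27) = 2·27 = 54
m[12] = 3·max(9,27) = 3·27 = 81
m[13] = 2·max(11,54) = 2·54 = 108
m[14] = 2·max(12,81) = 2·81 = 162
m[15] = 3·max(12,81) = 3·81 = 243
m[16] = 2·max(14,162) = 2·162 = 324
m[17] = 2·max(15,243) = 2·243 = 486
m[18] = 3·max(15,243) = 3·243 = 729
m[19] = 2·max(17,486) = 2·486 = 972
One optimal split: 3 + 3 + 3 + 3 + 3 + 2 + 2; product 3·3·3·3·3·2·2 = 972.

972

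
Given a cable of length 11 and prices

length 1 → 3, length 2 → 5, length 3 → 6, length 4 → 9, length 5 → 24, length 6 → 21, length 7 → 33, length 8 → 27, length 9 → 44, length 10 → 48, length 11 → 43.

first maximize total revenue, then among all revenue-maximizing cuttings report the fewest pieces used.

2

Build r[k] bottom-up: r[k] = max over allowed piece i of (p[i] + r[k−i]).
r[1] = 3
r[2] = 6  (first piece 1, then r[1]=3)
r[3] = 9  (first piece 1, then r[2]=6)
r[4] = 12  (first piece 1, then r[3]=9)
r[5] = 24
r[6] = 27  (first piece 1, then r[5]=24)
r[7] = 33
r[8] = 36  (first piece 1, then r[7]=33)
r[9] = 44
r[10] = 48  (first piece 5, then r[5]=24)
r[11] = 51  (first piece 1, then r[10]=48)
Maximum revenue is 51.
Now minimize piece count subject to staying optimal: for each k, pieces[k] = 1 + min over i with p[i]+r[k−i]=r[k] of pieces[k−i].
pieces[8] = 2
pieces[9] = 1
pieces[10] = 1
pieces[11] = 2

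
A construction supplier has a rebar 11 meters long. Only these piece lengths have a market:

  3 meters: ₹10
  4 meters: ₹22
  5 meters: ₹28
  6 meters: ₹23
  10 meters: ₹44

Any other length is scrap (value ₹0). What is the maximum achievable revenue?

56

Build r[k] bottom-up: r[k] = max over allowed piece i of (p[i] + r[k−i]).
r[1] = 0
r[2] = 0
r[3] = 10
r[4] = max(10+0, 22+0) = 22
r[5] = max(10+0, 22+0, 28+0) = 28
r[6] = max(10+10, 22+0, 28+0, 23+0) = 28
r[7] = max(10+22, 22+10, 28+0, 23+0) = 32
r[8] = max(10+28, 22+22, 28+10, 23+0) = 44
r[9] = max(10+28, 22+28, 28+22, 23+10) = 50
r[10] = max(10+32, 22+28, 28+28, 23+22, 44+0) = 56
r[11] = max(10+44, 22+32, 28+28, 23+28, 44+0) = 56
One optimal cutting: pieces 5 + 5 with 1 meter of scrap → ₹56.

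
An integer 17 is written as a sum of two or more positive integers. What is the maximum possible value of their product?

486

Define prod[k] = max over 1≤i<k of i · max(k−i, prod[k−i]); the inner max lets the remainder stay uncut if that's better.
prod[2] = 1×max(1,0) = 1×1 = 1
prod[3] = 1×max(2,1) = 1×2 = 2
prod[4] = 2×max(2,1) = 2×2 = 4
prod[5] = 2×max(3,2) = 2×3 = 6
prod[6] = 3×max(3,2) = 3×3 = 9
prod[7] = 2×max(5,6) = 2×6 = 12
prod[8] = 2×max(6,9) = 2×9 = 18
prod[9] = 3×max(6,9) = 3×9 = 27
prod[10] = 2×max(8,18) = 2×18 = 36
prod[11] = 2×max(9,27) = 2×27 = 54
prod[12] = 3×max(9,27) = 3×27 = 81
prod[13] = 2×max(11,54) = 2×54 = 108
prod[14] = 2×max(12,81) = 2×81 = 162
prod[15] = 3×max(12,81) = 3×81 = 243
prod[16] = 2×max(14,162) = 2×162 = 324
prod[17] = 2×max(15,243) = 2×243 = 486
One optimal split: 3 + 3 + 3 + 3 + 3 + 2; product 3×3×3×3×3×2 = 486.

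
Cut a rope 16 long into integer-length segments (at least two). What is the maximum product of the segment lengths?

Define P[k] = max over 1≤i<k of i · max(k−i, P[k−i]); the inner max lets the remainder stay uncut if that's better.
P[2] = 1*max(1,0) = 1*1 = 1
P[3] = 1*max(2,1) = 1*2 = 2
P[4] = 2*max(2,1) = 2*2 = 4
P[5] = 2*max(3,2) = 2*3 = 6
P[6] = 3*max(3,2) = 3*3 = 9
P[7] = 2*max(5,6) = 2*6 = 12
P[8] = 2*max(6,9) = 2*9 = 18
P[9] = 3*max(6,9) = 3*9 = 27
P[10] = 2*max(8,18) = 2*18 = 36
P[11] = 2*max(9,27) = 2*27 = 54
P[12] = 3*max(9,27) = 3*27 = 81
P[13] = 2*max(11,54) = 2*54 = 108
P[14] = 2*max(12,81) = 2*81 = 162
P[15] = 3*max(12,81) = 3*81 = 243
P[16] = 2*max(14,162) = 2*162 = 324
One optimal split: 3 + 3 + 3 + 3 + 2 + 2; product 3*3*3*3*2*2 = 324.

324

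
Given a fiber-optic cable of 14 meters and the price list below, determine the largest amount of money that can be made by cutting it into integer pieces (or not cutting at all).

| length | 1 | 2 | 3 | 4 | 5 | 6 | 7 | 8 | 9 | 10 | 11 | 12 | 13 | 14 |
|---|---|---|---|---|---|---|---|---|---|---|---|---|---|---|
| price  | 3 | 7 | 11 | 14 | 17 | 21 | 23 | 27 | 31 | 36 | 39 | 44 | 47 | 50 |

Consider every possible first cut. best[k] is the best of p[i]+best[k−i] over all sellable i≤k.
best[1] = 3
best[2] = max(3+3, 7+0) = 7
best[3] = max(3+7, 7+3, 11+0) = 11
best[4] = max(3+11, 7+7, 11+3, 14+0) = 14
best[5] = max(3+14, 7+11, 11+7, 14+3, 17+0) = 18
best[6] = max(3+18, 7+14, 11+11, 14+7, 17+3, 21+0) = 22
best[7] = max(3+22, 7+18, 11+14, …, 21+3, 23+0) = 25
best[8] = max(3+25, 7+22, 11+18, …, 23+3, 27+0) = 29
best[9] = max(3+29, 7+25, 11+22, …, 27+3, 31+0) = 33
best[10] = max(3+33, 7+29, 11+25, …, 31+3, 36+0) = 36
best[11] = max(3+36, 7+33, 11+29, …, 36+3, 39+0) = 40
best[12] = max(3+40, 7+36, 11+33, …, 39+3, 44+0) = 44
best[13] = max(3+44, 7+40, 11+36, …, 44+3, 47+0) = 47
best[14] = max(3+47, 7+44, 11+40, …, 47+3, 50+0) = 51
One optimal cutting: 3 + 3 + 3 + 3 + 2 → $11 + $11 + $11 + $11 + $7 = $51.

51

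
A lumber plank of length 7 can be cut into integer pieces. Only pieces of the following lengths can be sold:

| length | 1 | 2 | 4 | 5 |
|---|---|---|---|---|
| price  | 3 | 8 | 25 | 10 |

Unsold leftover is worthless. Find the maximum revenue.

Consider every possible first cut. best[k] is the best of p[i]+best[k−i] over all sellable i≤k.
best[1] = 3
best[2] = max(3+3, 8+0) = 8
best[3] = max(3+8, 8+3) = 11
best[4] = max(3+11, 8+8, 25+0) = 25
best[5] = max(3+25, 8+11, 25+3, 10+0) = 28
best[6] = max(3+28, 8+25, 25+8, 10+3) = 33
best[7] = max(3+33, 8+28, 25+11, 10+8) = 36
One optimal cutting: 4 + 2 + 1 → $36.

36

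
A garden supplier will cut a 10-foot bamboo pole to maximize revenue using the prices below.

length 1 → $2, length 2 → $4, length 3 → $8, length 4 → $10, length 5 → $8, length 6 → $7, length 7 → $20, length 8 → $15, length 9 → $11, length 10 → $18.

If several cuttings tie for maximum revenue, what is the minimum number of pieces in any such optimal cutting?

Consider every possible first cut. r[k] is the best of p[i]+r[k−i] over all sellable i≤k.
r[1] = 2
r[2] = max(2+2, 4+0) = 4
r[3] = max(2+4, 4+2, 8+0) = 8
r[4] = max(2+8, 4+4, 8+2, 10+0) = 10
r[5] = max(2+10, 4+8, 8+4, 10+2, 8+0) = 12
r[6] = max(2+12, 4+10, 8+8, 10+4, 8+2, 7+0) = 16
r[7] = max(2+16, 4+12, 8+10, …, 7+2, 20+0) = 20
r[8] = max(2+20, 4+16, 8+12, …, 20+2, 15+0) = 22
r[9] = max(2+22, 4+20, 8+16, …, 15+2, 11+0) = 24
r[10] = max(2+24, 4+22, 8+20, …, 11+2, 18+0) = 28
Maximum revenue is $28.
Now minimize piece count subject to staying optimal: for each k, pieces[k] = 1 + min over i with p[i]+r[k−i]=r[k] of pieces[k−i].
pieces[7] = 1
pieces[8] = 2
pieces[9] = 2
pieces[10] = 2

2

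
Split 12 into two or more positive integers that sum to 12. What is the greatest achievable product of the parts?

81

Define m[k] = max over 1≤i<k of i · max(k−i, m[k−i]); the inner max lets the remainder stay uncut if that's better.
m[2] = 1*max(1,0) = 1*1 = 1
m[3] = max(1*2, 2*1) = 2
m[4] = max(1*3, 2*2, 3*1) = 4
m[5] = max(1*4, 2*3, 3*2, 4*1) = 6
m[6] = max(1*6, 2*4, 3*3, 4*2, 5*1) = 9
m[7] = max(1*9, 2*6, 3*4, 4*3, 5*2, 6*1) = 12
m[8] = max(1*12, 2*9, 3*6, …, 6*2, 7*1) = 18
m[9] = max(1*18, 2*12, 3*9, …, 7*2, 8*1) = 27
m[10] = max(1*27, 2*18, 3*12, …, 8*2, 9*1) = 36
m[11] = max(1*36, 2*27, 3*18, …, 9*2, 10*1) = 54
m[12] = max(1*54, 2*36, 3*27, …, 10*2, 11*1) = 81
One optimal split: 3 + 3 + 3 + 3; product 3*3*3*3 = 81.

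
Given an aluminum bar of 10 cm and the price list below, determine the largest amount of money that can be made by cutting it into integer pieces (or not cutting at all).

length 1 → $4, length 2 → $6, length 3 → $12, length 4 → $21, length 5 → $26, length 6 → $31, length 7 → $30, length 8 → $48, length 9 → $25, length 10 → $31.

Let R[k] be the best obtainable value from length k. For each k, try every first piece i and keep the best of price[i] + R[k−i].
R[1] = 4
R[2] = max(4+4, 6+0) = 8
R[3] = max(4+8, 6+4, 12+0) = 12
R[4] = max(4+12, 6+8, 12+4, 21+0) = 21
R[5] = max(4+21, 6+12, 12+8, 21+4, 26+0) = 26
R[6] = max(4+26, 6+21, 12+12, 21+8, 26+4, 31+0) = 31
R[7] = max(4+31, 6+26, 12+21, …, 31+4, 30+0) = 35
R[8] = max(4+35, 6+31, 12+26, …, 30+4, 48+0) = 48
R[9] = max(4+48, 6+35, 12+31, …, 48+4, 25+0) = 52
R[10] = max(4+52, 6+48, 12+35, …, 25+4, 31+0) = 56
One optimal cutting: 8 + 1 + 1 → $48 + $4 + $4 = $56.

56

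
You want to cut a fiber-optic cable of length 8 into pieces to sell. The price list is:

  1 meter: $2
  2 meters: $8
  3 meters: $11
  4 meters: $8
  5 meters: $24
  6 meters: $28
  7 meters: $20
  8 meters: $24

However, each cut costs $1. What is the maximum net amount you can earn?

Let v[k] be the best obtainable value from length k. For each k, try every first piece i and keep the best of price[i] + v[k−i] minus the 1 cut fee when i<k.
v[1] = 2
v[2] = max(2+2-1, 8+0) = 8
v[3] = max(2+8-1, 8+2-1, 11+0) = 11
v[4] = max(2+11-1, 8+8-1, 11+2-1, 8+0) = 15
v[5] = max(2+15-1, 8+11-1, 11+8-1, 8+2-1, 24+0) = 24
v[6] = max(2+24-1, 8+15-1, 11+11-1, 8+8-1, 24+2-1, 28+0) = 28
v[7] = max(2+28-1, 8+24-1, 11+15-1, …, 28+2-1, 20+0) = 31
v[8] = max(2+31-1, 8+28-1, 11+24-1, …, 20+2-1, 24+0) = 35
One optimal plan: pieces 6 + 2 (1 cut) → $36 − $1 = $35.

35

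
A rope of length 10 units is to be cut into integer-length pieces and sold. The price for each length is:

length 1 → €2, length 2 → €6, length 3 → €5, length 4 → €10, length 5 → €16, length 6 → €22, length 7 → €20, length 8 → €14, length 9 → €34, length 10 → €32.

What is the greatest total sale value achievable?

Build best[k] bottom-up: best[k] = max over allowed piece i of (p[i] + best[k−i]).
best[1] = 2
best[2] = max(2+2, 6+0) = 6
best[3] = max(2+6, 6+2, 5+0) = 8
best[4] = max(2+8, 6+6, 5+2, 10+0) = 12
best[5] = max(2+12, 6+8, 5+6, 10+2, 16+0) = 16
best[6] = max(2+16, 6+12, 5+8, 10+6, 16+2, 22+0) = 22
best[7] = max(2+22, 6+16, 5+12, …, 22+2, 20+0) = 24
best[8] = max(2+24, 6+22, 5+16, …, 20+2, 14+0) = 28
best[9] = max(2+28, 6+24, 5+22, …, 14+2, 34+0) = 34
best[10] = max(2+34, 6+28, 5+24, …, 34+2, 32+0) = 36
One optimal cutting: 9 + 1 → €34 + €2 = €36.

36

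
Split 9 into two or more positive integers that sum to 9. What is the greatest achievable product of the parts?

27

Fill prod[k] for k=2..9: at each k try every first piece i and multiply by the better of (k−i) uncut or prod[k−i].
prod[2] = 1×max(1,0) = 1×1 = 1
prod[3] = max(1×2, 2×1) = 2
prod[4] = max(1×3, 2×2, 3×1) = 4
prod[5] = max(1×4, 2×3, 3×2, 4×1) = 6
prod[6] = max(1×6, 2×4, 3×3, 4×2, 5×1) = 9
prod[7] = max(1×9, 2×6, 3×4, 4×3, 5×2, 6×1) = 12
prod[8] = max(1×12, 2×9, 3×6, …, 6×2, 7×1) = 18
prod[9] = max(1×18, 2×12, 3×9, …, 7×2, 8×1) = 27
One optimal split: 3 + 3 + 3; product 3×3×3 = 27.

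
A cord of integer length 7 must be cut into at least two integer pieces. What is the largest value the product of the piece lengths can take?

12

Let prod[k] be the best product for length k (with at least one cut). For each first piece i, the rest contributes max(k−i, prod[k−i]).
prod[2] = 1×max(1,0) = 1×1 = 1
prod[3] = max(1×2, 2×1) = 2
prod[4] = max(1×3, 2×2, 3×1) = 4
prod[5] = max(1×4, 2×3, 3×2, 4×1) = 6
prod[6] = max(1×6, 2×4, 3×3, 4×2, 5×1) = 9
prod[7] = max(1×9, 2×6, 3×4, 4×3, 5×2, 6×1) = 12
One optimal split: 3 + 2 + 2; product 3×2×2 = 12.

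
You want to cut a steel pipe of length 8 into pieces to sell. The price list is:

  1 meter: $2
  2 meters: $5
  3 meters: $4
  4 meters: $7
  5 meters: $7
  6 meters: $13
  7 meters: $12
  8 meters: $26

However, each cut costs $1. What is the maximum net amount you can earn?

26

Build net[k] bottom-up: net[k] = max over allowed piece i of (p[i] + net[k−i]) − 1 per cut.
net[1] = 2
net[2] = 5
net[3] = 6  (first piece 1, then net[2]=5)
net[4] = 9  (first piece 2, then net[2]=5)
net[5] = 10  (first piece 1, then net[4]=9)
net[6] = 13  (first piece 2, then net[4]=9)
net[7] = 14  (first piece 1, then net[6]=13)
net[8] = 26
Best is to make no cuts and sell whole for $26.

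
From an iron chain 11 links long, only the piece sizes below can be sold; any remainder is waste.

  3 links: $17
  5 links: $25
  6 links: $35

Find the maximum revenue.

60

Let best[k] be the best obtainable value from length k. For each k, try every first piece i and keep the best of price[i] + best[k−i].
best[1] = 0
best[2] = 0
best[3] = 17
best[4] = 17
best[5] = 25
best[6] = 35
best[7] = 35
best[8] = 42  (first piece 3, then best[5]=25)
best[9] = 52  (first piece 3, then best[6]=35)
best[10] = 52
best[11] = 60  (first piece 5, then best[6]=35)
One optimal cutting: 6 + 5 → $60.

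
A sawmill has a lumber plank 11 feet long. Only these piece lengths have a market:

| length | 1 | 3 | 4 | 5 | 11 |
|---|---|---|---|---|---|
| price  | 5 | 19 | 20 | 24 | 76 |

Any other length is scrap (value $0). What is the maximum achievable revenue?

76

Consider every possible first cut. best[k] is the best of p[i]+best[k−i] over all sellable i≤k.
best[1] = 5
best[2] = 10  (first piece 1, then best[1]=5)
best[3] = 19
best[4] = 24  (first piece 1, then best[3]=19)
best[5] = 29  (first piece 1, then best[4]=24)
best[6] = 38  (first piece 3, then best[3]=19)
best[7] = 43  (first piece 1, then best[6]=38)
best[8] = 48  (first piece 1, then best[7]=43)
best[9] = 57  (first piece 3, then best[6]=38)
best[10] = 62  (first piece 1, then best[9]=57)
best[11] = 76
One optimal cutting: 11 → $76.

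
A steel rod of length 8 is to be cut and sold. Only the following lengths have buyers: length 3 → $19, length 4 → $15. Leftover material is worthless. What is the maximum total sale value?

Build f[k] bottom-up: f[k] = max over allowed piece i of (p[i] + f[k−i]).
f[1] = 0
f[2] = 0
f[3] = 19
f[4] = max(19+0, 15+0) = 19
f[5] = max(19+0, 15+0) = 19
f[6] = max(19+19, 15+0) = 38
f[7] = max(19+19, 15+19) = 38
f[8] = max(19+19, 15+19) = 38
One optimal cutting: pieces 3 + 3 with 2 units of scrap → $38.

38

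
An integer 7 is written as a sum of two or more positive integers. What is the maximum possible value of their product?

12

Let P[k] be the best product for length k (with at least one cut). For each first piece i, the rest contributes max(k−i, P[k−i]).
P[2] = 1·max(1,0) = 1·1 = 1
P[3] = max(1·2, 2·1) = 2
P[4] = max(1·3, 2·2, 3·1) = 4
P[5] = max(1·4, 2·3, 3·2, 4·1) = 6
P[6] = max(1·6, 2·4, 3·3, 4·2, 5·1) = 9
P[7] = max(1·9, 2·6, 3·4, 4·3, 5·2, 6·1) = 12
One optimal split: 3 + 2 + 2; product 3·2·2 = 12.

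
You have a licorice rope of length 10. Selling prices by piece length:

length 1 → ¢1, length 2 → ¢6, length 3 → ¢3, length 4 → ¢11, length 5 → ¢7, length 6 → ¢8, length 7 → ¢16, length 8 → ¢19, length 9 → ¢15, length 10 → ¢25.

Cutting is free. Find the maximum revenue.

Consider every possible first cut. r[k] is the best of p[i]+r[k−i] over all sellable i≤k.
r[1] = 1
r[2] = 6
r[3] = 7  (first piece 1, then r[2]=6)
r[4] = 12  (first piece 2, then r[2]=6)
r[5] = 13  (first piece 1, then r[4]=12)
r[6] = 18  (first piece 2, then r[4]=12)
r[7] = 19  (first piece 1, then r[6]=18)
r[8] = 24  (first piece 2, then r[6]=18)
r[9] = 25  (first piece 1, then r[8]=24)
r[10] = 30  (first piece 2, then r[8]=24)
One optimal cutting: 2 + 2 + 2 + 2 + 2 → ¢6 + ¢6 + ¢6 + ¢6 + ¢6 = ¢30.

30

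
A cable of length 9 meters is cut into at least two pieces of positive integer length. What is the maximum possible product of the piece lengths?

Define m[k] = max over 1≤i<k of i · max(k−i, m[k−i]); the inner max lets the remainder stay uncut if that's better.
m[2] = 1·max(1,0) = 1·1 = 1
m[3] = 1·max(2,1) = 1·2 = 2
m[4] = 2·max(2,1) = 2·2 = 4
m[5] = 2·max(3,2) = 2·3 = 6
m[6] = 3·max(3,2) = 3·3 = 9
m[7] = 2·max(5,6) = 2·6 = 12
m[8] = 2·max(6,9) = 2·9 = 18
m[9] = 3·max(6,9) = 3·9 = 27
One optimal split: 3 + 3 + 3; product 3·3·3 = 27.

27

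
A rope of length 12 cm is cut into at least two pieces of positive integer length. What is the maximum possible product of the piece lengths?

81

Let prod[k] be the best product for length k (with at least one cut). For each first piece i, the rest contributes max(k−i, prod[k−i]).
prod[2] = 1*max(1,0) = 1*1 = 1
prod[3] = max(1*2, 2*1) = 2
prod[4] = max(1*3, 2*2, 3*1) = 4
prod[5] = max(1*4, 2*3, 3*2, 4*1) = 6
prod[6] = max(1*6, 2*4, 3*3, 4*2, 5*1) = 9
prod[7] = max(1*9, 2*6, 3*4, 4*3, 5*2, 6*1) = 12
prod[8] = max(1*12, 2*9, 3*6, …, 6*2, 7*1) = 18
prod[9] = max(1*18, 2*12, 3*9, …, 7*2, 8*1) = 27
prod[10] = max(1*27, 2*18, 3*12, …, 8*2, 9*1) = 36
prod[11] = max(1*36, 2*27, 3*18, …, 9*2, 10*1) = 54
prod[12] = max(1*54, 2*36, 3*27, …, 10*2, 11*1) = 81
One optimal split: 3 + 3 + 3 + 3; product 3*3*3*3 = 81.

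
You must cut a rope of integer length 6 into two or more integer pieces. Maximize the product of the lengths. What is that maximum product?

9

Define prod[k] = max over 1≤i<k of i · max(k−i, prod[k−i]); the inner max lets the remainder stay uncut if that's better.
prod[2] = 1·max(1,0) = 1·1 = 1
prod[3] = max(1·2, 2·1) = 2
prod[4] = max(1·3, 2·2, 3·1) = 4
prod[5] = max(1·4, 2·3, 3·2, 4·1) = 6
prod[6] = max(1·6, 2·4, 3·3, 4·2, 5·1) = 9
One optimal split: 3 + 3; product 3·3 = 9.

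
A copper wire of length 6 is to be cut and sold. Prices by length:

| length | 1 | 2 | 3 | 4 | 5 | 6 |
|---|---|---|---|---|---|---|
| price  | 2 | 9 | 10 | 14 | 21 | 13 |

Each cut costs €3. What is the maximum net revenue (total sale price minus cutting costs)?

21

Let r[k] be the best obtainable value from length k. For each k, try every first piece i and keep the best of price[i] + r[k−i] minus the 3 cut fee when i<k.
r[1] = 2
r[2] = max(2+2-3, 9+0) = 9
r[3] = max(2+9-3, 9+2-3, 10+0) = 10
r[4] = max(2+10-3, 9+9-3, 10+2-3, 14+0) = 15
r[5] = max(2+15-3, 9+10-3, 10+9-3, 14+2-3, 21+0) = 21
r[6] = max(2+21-3, 9+15-3, 10+10-3, 14+9-3, 21+2-3, 13+0) = 21
One optimal plan: pieces 2 + 2 + 2 (2 cuts) → €27 − €6 = €21.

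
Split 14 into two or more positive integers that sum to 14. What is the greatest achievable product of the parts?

162

Define prod[k] = max over 1≤i<k of i · max(k−i, prod[k−i]); the inner max lets the remainder stay uncut if that's better.
prod[2] = 1*max(1,0) = 1*1 = 1
prod[3] = max(1*2, 2*1) = 2
prod[4] = max(1*3, 2*2, 3*1) = 4
prod[5] = max(1*4, 2*3, 3*2, 4*1) = 6
prod[6] = max(1*6, 2*4, 3*3, 4*2, 5*1) = 9
prod[7] = max(1*9, 2*6, 3*4, 4*3, 5*2, 6*1) = 12
prod[8] = max(1*12, 2*9, 3*6, …, 6*2, 7*1) = 18
prod[9] = max(1*18, 2*12, 3*9, …, 7*2, 8*1) = 27
prod[10] = max(1*27, 2*18, 3*12, …, 8*2, 9*1) = 36
prod[11] = max(1*36, 2*27, 3*18, …, 9*2, 10*1) = 54
prod[12] = max(1*54, 2*36, 3*27, …, 10*2, 11*1) = 81
prod[13] = max(1*81, 2*54, 3*36, …, 11*2, 12*1) = 108
prod[14] = max(1*108, 2*81, 3*54, …, 12*2, 13*1) = 162
One optimal split: 3 + 3 + 3 + 3 + 2; product 3*3*3*3*2 = 162.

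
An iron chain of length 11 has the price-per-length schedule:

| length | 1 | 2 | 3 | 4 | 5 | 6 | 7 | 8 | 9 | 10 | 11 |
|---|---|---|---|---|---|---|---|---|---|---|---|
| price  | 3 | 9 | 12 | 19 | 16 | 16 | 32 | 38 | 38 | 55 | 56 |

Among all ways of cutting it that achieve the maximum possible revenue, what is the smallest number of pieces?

Build r[k] bottom-up: r[k] = max over allowed piece i of (p[i] + r[k−i]).
r[1] = 3
r[2] = 9
r[3] = 12  (first piece 1, then r[2]=9)
r[4] = 19
r[5] = 22  (first piece 1, then r[4]=19)
r[6] = 28  (first piece 2, then r[4]=19)
r[7] = 32
r[8] = 38  (first piece 4, then r[4]=19)
r[9] = 41  (first piece 1, then r[8]=38)
r[10] = 55
r[11] = 58  (first piece 1, then r[10]=55)
Maximum revenue is $58.
Now minimize piece count subject to staying optimal: for each k, pieces[k] = 1 + min over i with p[i]+r[k−i]=r[k] of pieces[k−i].
pieces[8] = 1
pieces[9] = 2
pieces[10] = 1
pieces[11] = 2

2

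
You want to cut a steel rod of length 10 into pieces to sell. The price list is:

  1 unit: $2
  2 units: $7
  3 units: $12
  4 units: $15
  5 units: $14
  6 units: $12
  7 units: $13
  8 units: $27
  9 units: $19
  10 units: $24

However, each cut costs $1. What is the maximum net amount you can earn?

37

Build net[k] bottom-up: net[k] = max over allowed piece i of (p[i] + net[k−i]) − 1 per cut.
net[1] = 2
net[2] = max(2+2-1, 7+0) = 7
net[3] = max(2+7-1, 7+2-1, 12+0) = 12
net[4] = max(2+12-1, 7+7-1, 12+2-1, 15+0) = 15
net[5] = max(2+15-1, 7+12-1, 12+7-1, 15+2-1, 14+0) = 18
net[6] = max(2+18-1, 7+15-1, 12+12-1, 15+7-1, 14+2-1, 12+0) = 23
net[7] = max(2+23-1, 7+18-1, 12+15-1, …, 12+2-1, 13+0) = 26
net[8] = max(2+26-1, 7+23-1, 12+18-1, …, 13+2-1, 27+0) = 29
net[9] = max(2+29-1, 7+26-1, 12+23-1, …, 27+2-1, 19+0) = 34
net[10] = max(2+34-1, 7+29-1, 12+26-1, …, 19+2-1, 24+0) = 37
One optimal plan: pieces 4 + 3 + 3 (2 cuts) → $39 − $2 = $37.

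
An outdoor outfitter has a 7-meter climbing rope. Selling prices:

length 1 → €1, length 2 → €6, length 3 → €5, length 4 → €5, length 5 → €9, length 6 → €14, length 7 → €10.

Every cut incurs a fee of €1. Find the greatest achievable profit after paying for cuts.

Consider every possible first cut. net[k] is the best of p[i]+net[k−i] over all sellable i≤k, charging 1 whenever i<k.
net[1] = 1
net[2] = 6
net[3] = 6  (first piece 1, then net[2]=6)
net[4] = 11  (first piece 2, then net[2]=6)
net[5] = 11  (first piece 1, then net[4]=11)
net[6] = 16  (first piece 2, then net[4]=11)
net[7] = 16  (first piece 1, then net[6]=16)
One optimal plan: pieces 2 + 2 + 2 + 1 (3 cuts) → €19 − €3 = €16.

16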